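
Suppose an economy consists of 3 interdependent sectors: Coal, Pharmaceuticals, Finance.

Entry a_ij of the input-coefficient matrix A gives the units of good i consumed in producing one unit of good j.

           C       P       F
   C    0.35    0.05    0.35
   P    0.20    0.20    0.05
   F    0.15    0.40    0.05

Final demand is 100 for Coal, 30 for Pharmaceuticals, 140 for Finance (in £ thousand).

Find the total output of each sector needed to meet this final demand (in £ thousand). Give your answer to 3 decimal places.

I − A =
  [   0.65    -0.05    -0.35]
  [  -0.20     0.80    -0.05]
  [  -0.15    -0.40     0.95]
Cofactors of I−A, C_ij = (−1)^(i+j)·(minor ij) (rows/columns in the sector order above):
  C_11 = (0.80)(0.95) − (-0.05)(-0.40) = 0.7400
  C_12 = −[(-0.20)(0.95) − (-0.05)(-0.15)] = 0.1975
  C_13 = (-0.20)(-0.40) − (0.80)(-0.15) = 0.2000
  C_21 = −[(-0.05)(0.95) − (-0.35)(-0.40)] = 0.1875
  C_22 = (0.65)(0.95) − (-0.35)(-0.15) = 0.5650
  C_23 = −[(0.65)(-0.40) − (-0.05)(-0.15)] = 0.2675
  C_31 = (-0.05)(-0.05) − (-0.35)(0.80) = 0.2825
  C_32 = −[(0.65)(-0.05) − (-0.35)(-0.20)] = 0.1025
  C_33 = (0.65)(0.80) − (-0.05)(-0.20) = 0.5100
det(I−A) = Σ_j (I−A)_1j·C_1j = (0.65)(0.7400) + (-0.05)(0.1975) + (-0.35)(0.2000) = 0.401125
adj(I−A) = Cᵀ =
  [ 0.7400   0.1875   0.2825]
  [ 0.1975   0.5650   0.1025]
  [ 0.2000   0.2675   0.5100]
(I − A)⁻¹ = adj(I−A) / det(I−A) ≈
  [   1.8448     0.4674     0.7043]
  [   0.4924     1.4085     0.2555]
  [   0.4986     0.6669     1.2714]
x = (I − A)⁻¹ d = adj(I−A)·d / det(I−A), with det(I−A) = 0.401125:
  x_C = (0.7400·100 + 0.1875·30 + 0.2825·140) / 0.401125 = 119.175 / 0.401125 ≈ 297.102
  x_P = (0.1975·100 + 0.5650·30 + 0.1025·140) / 0.401125 = 51.05 / 0.401125 ≈ 127.267
  x_F = (0.2000·100 + 0.2675·30 + 0.5100·140) / 0.401125 = 99.425 / 0.401125 ≈ 247.865

x_C = 297.102, x_P = 127.267, x_F = 247.865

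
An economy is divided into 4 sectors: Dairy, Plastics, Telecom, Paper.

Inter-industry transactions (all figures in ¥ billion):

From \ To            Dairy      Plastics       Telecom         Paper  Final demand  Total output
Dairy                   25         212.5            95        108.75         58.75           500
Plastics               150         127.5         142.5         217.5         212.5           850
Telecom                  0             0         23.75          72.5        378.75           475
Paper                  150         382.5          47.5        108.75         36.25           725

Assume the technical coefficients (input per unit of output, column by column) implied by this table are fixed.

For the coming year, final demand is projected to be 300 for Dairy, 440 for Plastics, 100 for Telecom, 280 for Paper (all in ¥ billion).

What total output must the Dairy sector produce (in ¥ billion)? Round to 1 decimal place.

Technical coefficients a_ij = z_ij / X_j:
  a_11 = 25/500 = 0.05, a_21 = 150/500 = 0.30, a_31 = 0/500 = 0.00, a_41 = 150/500 = 0.30
  a_12 = 212.5/850 = 0.25, a_22 = 127.5/850 = 0.15, a_32 = 0/850 = 0.00, a_42 = 382.5/850 = 0.45
  a_13 = 95/475 = 0.20, a_23 = 142.5/475 = 0.30, a_33 = 23.75/475 = 0.05, a_43 = 47.5/475 = 0.10
  a_14 = 108.75/725 = 0.15, a_24 = 217.5/725 = 0.30, a_34 = 72.5/725 = 0.10, a_44 = 108.75/725 = 0.15
I − A =
  [   0.95    -0.25    -0.20    -0.15]
  [  -0.30     0.85    -0.30    -0.30]
  [   0.00     0.00     0.95    -0.10]
  [  -0.30    -0.45    -0.10     0.85]
Compute the cofactors C_ij = (−1)^(i+j)·(3×3 minor ij) of I−A; the adjugate is their transpose:
adj(I−A) = Cᵀ =
  [ 0.536125   0.272500   0.221750   0.216875]
  [ 0.333750   0.708875   0.330750   0.348000]
  [ 0.039000   0.050250   0.413375   0.073250]
  [ 0.370500   0.477375   0.302000   0.695875]
det(I−A) = Σ_j (I−A)_1j·C_1j = (0.95)(0.536125) + (-0.25)(0.333750) + (-0.20)(0.039000) + (-0.15)(0.370500) = 0.36250625
(I − A)⁻¹ = adj(I−A) / det(I−A) ≈
  [   1.4789     0.7517     0.6117     0.5983]
  [   0.9207     1.9555     0.9124     0.9600]
  [   0.1076     0.1386     1.1403     0.2021]
  [   1.0221     1.3169     0.8331     1.9196]
x = (I − A)⁻¹ d = adj(I−A)·d / det(I−A), with det(I−A) = 0.36250625:
  x_1 = (0.536125·300 + 0.272500·440 + 0.221750·100 + 0.216875·280) / 0.36250625 = 363.6375 / 0.36250625 ≈ 1003.1
  x_2 = (0.333750·300 + 0.708875·440 + 0.330750·100 + 0.348000·280) / 0.36250625 = 542.545 / 0.36250625 ≈ 1496.7
  x_3 = (0.039000·300 + 0.050250·440 + 0.413375·100 + 0.073250·280) / 0.36250625 = 95.6575 / 0.36250625 ≈ 263.9
  x_4 = (0.370500·300 + 0.477375·440 + 0.302000·100 + 0.695875·280) / 0.36250625 = 546.24 / 0.36250625 ≈ 1506.8

x_1 = 1003.1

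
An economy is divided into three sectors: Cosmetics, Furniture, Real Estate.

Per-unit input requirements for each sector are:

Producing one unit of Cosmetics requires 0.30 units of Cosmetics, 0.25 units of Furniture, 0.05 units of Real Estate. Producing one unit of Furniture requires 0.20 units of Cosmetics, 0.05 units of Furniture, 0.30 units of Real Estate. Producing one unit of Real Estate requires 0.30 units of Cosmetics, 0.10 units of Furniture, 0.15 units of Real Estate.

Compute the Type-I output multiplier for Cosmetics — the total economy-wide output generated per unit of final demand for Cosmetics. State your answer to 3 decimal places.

m_1 = 2.408

I − A =
  [   0.70    -0.20    -0.30]
  [  -0.25     0.95    -0.10]
  [  -0.05    -0.30     0.85]
Cofactors of I−A, C_ij = (−1)^(i+j)·(minor ij) (rows/columns in the sector order above):
  C_11 = (0.95)(0.85) − (-0.10)(-0.30) = 0.7775
  C_12 = −[(-0.25)(0.85) − (-0.10)(-0.05)] = 0.2175
  C_13 = (-0.25)(-0.30) − (0.95)(-0.05) = 0.1225
  C_21 = −[(-0.20)(0.85) − (-0.30)(-0.30)] = 0.2600
  C_22 = (0.70)(0.85) − (-0.30)(-0.05) = 0.5800
  C_23 = −[(0.70)(-0.30) − (-0.20)(-0.05)] = 0.2200
  C_31 = (-0.20)(-0.10) − (-0.30)(0.95) = 0.3050
  C_32 = −[(0.70)(-0.10) − (-0.30)(-0.25)] = 0.1450
  C_33 = (0.70)(0.95) − (-0.20)(-0.25) = 0.6150
det(I−A) = Σ_j (I−A)_1j·C_1j = (0.70)(0.7775) + (-0.20)(0.2175) + (-0.30)(0.1225) = 0.4640
adj(I−A) = Cᵀ =
  [ 0.7775   0.2600   0.3050]
  [ 0.2175   0.5800   0.1450]
  [ 0.1225   0.2200   0.6150]
(I − A)⁻¹ = adj(I−A) / det(I−A) ≈
  [   1.6756     0.5603     0.6573]
  [   0.4688     1.2500     0.3125]
  [   0.2640     0.4741     1.3254]
The output multiplier for sector j is the column-j sum of the Leontief inverse (I − A)⁻¹ = adj(I−A) / det(I−A).
Column 1 of adj(I−A): (0.7775, 0.2175, 0.1225); det(I−A) = 0.4640.
m_1 = (0.7775 + 0.2175 + 0.1225) / 0.4640 = 1.1175 / 0.4640 ≈ 2.408.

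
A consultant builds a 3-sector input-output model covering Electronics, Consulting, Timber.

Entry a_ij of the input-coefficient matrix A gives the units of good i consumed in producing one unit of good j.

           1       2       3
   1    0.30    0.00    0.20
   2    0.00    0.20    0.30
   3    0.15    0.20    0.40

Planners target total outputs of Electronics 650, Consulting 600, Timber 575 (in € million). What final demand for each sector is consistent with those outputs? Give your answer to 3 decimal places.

d_1 = 340.000, d_2 = 307.500, d_3 = 127.500

I − A =
  [   0.70     0.00    -0.20]
  [   0.00     0.80    -0.30]
  [  -0.15    -0.20     0.60]
d = (I − A) x:
  d_1 = (+0.70)·650 + (+0.00)·600 + (-0.20)·575 = 340.000
  d_2 = (+0.00)·650 + (+0.80)·600 + (-0.30)·575 = 307.500
  d_3 = (-0.15)·650 + (-0.20)·600 + (+0.60)·575 = 127.500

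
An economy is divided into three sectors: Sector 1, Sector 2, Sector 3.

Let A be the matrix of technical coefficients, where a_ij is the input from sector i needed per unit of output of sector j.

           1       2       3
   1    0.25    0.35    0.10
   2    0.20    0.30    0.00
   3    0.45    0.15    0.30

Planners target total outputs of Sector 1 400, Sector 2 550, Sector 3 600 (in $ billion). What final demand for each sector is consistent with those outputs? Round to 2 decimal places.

d_1 = 47.50, d_2 = 305.00, d_3 = 157.50

I − A =
  [   0.75    -0.35    -0.10]
  [  -0.20     0.70     0.00]
  [  -0.45    -0.15     0.70]
d = (I − A) x:
  d_1 = (+0.75)·400 + (-0.35)·550 + (-0.10)·600 = 47.50
  d_2 = (-0.20)·400 + (+0.70)·550 + (+0.00)·600 = 305.00
  d_3 = (-0.45)·400 + (-0.15)·550 + (+0.70)·600 = 157.50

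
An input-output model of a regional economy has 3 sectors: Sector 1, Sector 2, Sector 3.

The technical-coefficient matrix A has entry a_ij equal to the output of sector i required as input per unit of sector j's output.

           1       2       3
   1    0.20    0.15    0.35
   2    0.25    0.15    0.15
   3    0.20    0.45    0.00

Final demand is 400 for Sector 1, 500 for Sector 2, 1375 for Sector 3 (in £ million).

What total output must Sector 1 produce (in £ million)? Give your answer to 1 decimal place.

I − A =
  [   0.80    -0.15    -0.35]
  [  -0.25     0.85    -0.15]
  [  -0.20    -0.45     1.00]
Cofactors of I−A, C_ij = (−1)^(i+j)·(minor ij) (rows/columns in the sector order above):
  C_11 = (0.85)(1.00) − (-0.15)(-0.45) = 0.7825
  C_12 = −[(-0.25)(1.00) − (-0.15)(-0.20)] = 0.2800
  C_13 = (-0.25)(-0.45) − (0.85)(-0.20) = 0.2825
  C_21 = −[(-0.15)(1.00) − (-0.35)(-0.45)] = 0.3075
  C_22 = (0.80)(1.00) − (-0.35)(-0.20) = 0.7300
  C_23 = −[(0.80)(-0.45) − (-0.15)(-0.20)] = 0.3900
  C_31 = (-0.15)(-0.15) − (-0.35)(0.85) = 0.3200
  C_32 = −[(0.80)(-0.15) − (-0.35)(-0.25)] = 0.2075
  C_33 = (0.80)(0.85) − (-0.15)(-0.25) = 0.6425
det(I−A) = Σ_j (I−A)_1j·C_1j = (0.80)(0.7825) + (-0.15)(0.2800) + (-0.35)(0.2825) = 0.485125
adj(I−A) = Cᵀ =
  [ 0.7825   0.3075   0.3200]
  [ 0.2800   0.7300   0.2075]
  [ 0.2825   0.3900   0.6425]
(I − A)⁻¹ = adj(I−A) / det(I−A) ≈
  [   1.6130     0.6339     0.6596]
  [   0.5772     1.5048     0.4277]
  [   0.5823     0.8039     1.3244]
x = (I − A)⁻¹ d = adj(I−A)·d / det(I−A), with det(I−A) = 0.485125:
  x_1 = (0.7825·400 + 0.3075·500 + 0.3200·1375) / 0.485125 = 906.75 / 0.485125 ≈ 1869.1
  x_2 = (0.2800·400 + 0.7300·500 + 0.2075·1375) / 0.485125 = 762.3125 / 0.485125 ≈ 1571.4
  x_3 = (0.2825·400 + 0.3900·500 + 0.6425·1375) / 0.485125 = 1191.4375 / 0.485125 ≈ 2455.9

x_1 = 1869.1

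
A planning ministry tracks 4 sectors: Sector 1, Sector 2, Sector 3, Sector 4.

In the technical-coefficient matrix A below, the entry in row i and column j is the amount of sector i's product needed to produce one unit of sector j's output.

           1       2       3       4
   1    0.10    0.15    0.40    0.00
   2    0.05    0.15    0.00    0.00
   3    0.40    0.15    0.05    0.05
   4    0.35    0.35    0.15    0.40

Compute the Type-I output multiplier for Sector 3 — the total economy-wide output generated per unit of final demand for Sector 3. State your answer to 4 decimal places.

I − A =
  [   0.90    -0.15    -0.40     0.00]
  [  -0.05     0.85     0.00     0.00]
  [  -0.40    -0.15     0.95    -0.05]
  [  -0.35    -0.35    -0.15     0.60]
Compute the cofactors C_ij = (−1)^(i+j)·(3×3 minor ij) of I−A; the adjugate is their transpose:
adj(I−A) = Cᵀ =
  [ 0.478125   0.127375   0.204000   0.017000]
  [ 0.028125   0.403250   0.012000   0.001000]
  [ 0.224250   0.135375   0.454500   0.037875]
  [ 0.351375   0.343375   0.239625   0.580625]
det(I−A) = Σ_j (I−A)_1j·C_1j = (0.90)(0.478125) + (-0.15)(0.028125) + (-0.40)(0.224250) + (0.00)(0.351375) = 0.33639375
(I − A)⁻¹ = adj(I−A) / det(I−A) ≈
  [   1.42133     0.37865     0.60643     0.05054]
  [   0.08361     1.19874     0.03567     0.00297]
  [   0.66663     0.40243     1.35110     0.11259]
  [   1.04453     1.02075     0.71233     1.72603]
The output multiplier for sector j is the column-j sum of the Leontief inverse (I − A)⁻¹ = adj(I−A) / det(I−A).
Column 3 of adj(I−A): (0.204000, 0.012000, 0.454500, 0.239625); det(I−A) = 0.33639375.
m_3 = (0.204000 + 0.012000 + 0.454500 + 0.239625) / 0.33639375 = 0.910125 / 0.33639375 ≈ 2.7055.

m_3 = 2.7055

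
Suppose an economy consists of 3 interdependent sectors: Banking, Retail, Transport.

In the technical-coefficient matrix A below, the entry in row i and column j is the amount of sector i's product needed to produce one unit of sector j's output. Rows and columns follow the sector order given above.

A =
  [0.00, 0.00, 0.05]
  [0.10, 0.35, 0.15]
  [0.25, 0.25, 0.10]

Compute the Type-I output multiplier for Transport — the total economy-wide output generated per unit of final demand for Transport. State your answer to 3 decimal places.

m_T = 1.556

I − A =
  [   1.00     0.00    -0.05]
  [  -0.10     0.65    -0.15]
  [  -0.25    -0.25     0.90]
Cofactors of I−A, C_ij = (−1)^(i+j)·(minor ij) (rows/columns in the sector order above):
  C_11 = (0.65)(0.90) − (-0.15)(-0.25) = 0.5475
  C_12 = −[(-0.10)(0.90) − (-0.15)(-0.25)] = 0.1275
  C_13 = (-0.10)(-0.25) − (0.65)(-0.25) = 0.1875
  C_21 = −[(0.00)(0.90) − (-0.05)(-0.25)] = 0.0125
  C_22 = (1.00)(0.90) − (-0.05)(-0.25) = 0.8875
  C_23 = −[(1.00)(-0.25) − (0.00)(-0.25)] = 0.2500
  C_31 = (0.00)(-0.15) − (-0.05)(0.65) = 0.0325
  C_32 = −[(1.00)(-0.15) − (-0.05)(-0.10)] = 0.1550
  C_33 = (1.00)(0.65) − (0.00)(-0.10) = 0.6500
det(I−A) = Σ_j (I−A)_1j·C_1j = (1.00)(0.5475) + (0.00)(0.1275) + (-0.05)(0.1875) = 0.538125
adj(I−A) = Cᵀ =
  [ 0.5475   0.0125   0.0325]
  [ 0.1275   0.8875   0.1550]
  [ 0.1875   0.2500   0.6500]
(I − A)⁻¹ = adj(I−A) / det(I−A) ≈
  [   1.0174     0.0232     0.0604]
  [   0.2369     1.6492     0.2880]
  [   0.3484     0.4646     1.2079]
The output multiplier for sector j is the column-j sum of the Leontief inverse (I − A)⁻¹ = adj(I−A) / det(I−A).
Column T of adj(I−A): (0.0325, 0.1550, 0.6500); det(I−A) = 0.538125.
m_T = (0.0325 + 0.1550 + 0.6500) / 0.538125 = 0.8375 / 0.538125 ≈ 1.556.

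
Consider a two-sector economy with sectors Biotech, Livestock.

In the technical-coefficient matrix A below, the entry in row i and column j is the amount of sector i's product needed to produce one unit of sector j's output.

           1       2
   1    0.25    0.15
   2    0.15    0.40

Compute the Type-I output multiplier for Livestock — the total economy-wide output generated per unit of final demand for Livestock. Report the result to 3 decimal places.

I − A =
  [   0.75    -0.15]
  [  -0.15     0.60]
det(I−A) = (0.75)(0.60) − (-0.15)(-0.15) = 0.4275
adj(I−A) = [[0.60, 0.15], [0.15, 0.75]]
(I − A)⁻¹ = adj(I−A) / det(I−A) ≈
  [   1.4035     0.3509]
  [   0.3509     1.7544]
The output multiplier for sector j is the column-j sum of the Leontief inverse (I − A)⁻¹ = adj(I−A) / det(I−A).
Column 2 of adj(I−A): (0.15, 0.75); det(I−A) = 0.4275.
m_2 = (0.15 + 0.75) / 0.4275 = 0.90 / 0.4275 ≈ 2.105.

m_2 = 2.105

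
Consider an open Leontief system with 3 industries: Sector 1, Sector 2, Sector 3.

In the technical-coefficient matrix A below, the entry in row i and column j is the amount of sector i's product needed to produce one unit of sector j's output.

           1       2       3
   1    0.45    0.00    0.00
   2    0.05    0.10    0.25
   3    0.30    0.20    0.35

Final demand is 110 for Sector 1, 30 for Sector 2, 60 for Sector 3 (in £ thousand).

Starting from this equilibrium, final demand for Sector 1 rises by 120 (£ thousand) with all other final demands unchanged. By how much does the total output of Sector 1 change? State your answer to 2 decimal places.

I − A =
  [   0.55     0.00     0.00]
  [  -0.05     0.90    -0.25]
  [  -0.30    -0.20     0.65]
Cofactors of I−A, C_ij = (−1)^(i+j)·(minor ij) (rows/columns in the sector order above):
  C_11 = (0.90)(0.65) − (-0.25)(-0.20) = 0.5350
  C_12 = −[(-0.05)(0.65) − (-0.25)(-0.30)] = 0.1075
  C_13 = (-0.05)(-0.20) − (0.90)(-0.30) = 0.2800
  C_21 = −[(0.00)(0.65) − (0.00)(-0.20)] = 0.0000
  C_22 = (0.55)(0.65) − (0.00)(-0.30) = 0.3575
  C_23 = −[(0.55)(-0.20) − (0.00)(-0.30)] = 0.1100
  C_31 = (0.00)(-0.25) − (0.00)(0.90) = 0.0000
  C_32 = −[(0.55)(-0.25) − (0.00)(-0.05)] = 0.1375
  C_33 = (0.55)(0.90) − (0.00)(-0.05) = 0.4950
det(I−A) = Σ_j (I−A)_1j·C_1j = (0.55)(0.5350) + (0.00)(0.1075) + (0.00)(0.2800) = 0.29425
adj(I−A) = Cᵀ =
  [ 0.5350   0.0000   0.0000]
  [ 0.1075   0.3575   0.1375]
  [ 0.2800   0.1100   0.4950]
(I − A)⁻¹ = adj(I−A) / det(I−A) ≈
  [   1.8182     0.0000     0.0000]
  [   0.3653     1.2150     0.4673]
  [   0.9516     0.3738     1.6822]
Δx = (I − A)⁻¹ Δd with Δd having +120 in the Sector 1 component and 0 elsewhere.
So Δx_1 = L_11 · (+120), where L_11 = adj(I−A)_11 / det(I−A) = 0.5350 / 0.29425.
Δx_1 = 0.5350 × (+120) / 0.29425 = 64.20 / 0.29425 ≈ 218.18.

Δx_1 = 218.18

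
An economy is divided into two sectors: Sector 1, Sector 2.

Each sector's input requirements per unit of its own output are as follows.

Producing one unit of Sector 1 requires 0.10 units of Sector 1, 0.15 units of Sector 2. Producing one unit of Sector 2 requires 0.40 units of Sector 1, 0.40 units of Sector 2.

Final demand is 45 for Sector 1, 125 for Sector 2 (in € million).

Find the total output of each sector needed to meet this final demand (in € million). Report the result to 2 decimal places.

x_1 = 160.42, x_2 = 248.44

I − A =
  [   0.90    -0.40]
  [  -0.15     0.60]
det(I−A) = (0.90)(0.60) − (-0.40)(-0.15) = 0.4800
adj(I−A) = [[0.60, 0.40], [0.15, 0.90]]
(I − A)⁻¹ = adj(I−A) / det(I−A) ≈
  [   1.2500     0.8333]
  [   0.3125     1.8750]
x = (I − A)⁻¹ d = adj(I−A)·d / det(I−A), with det(I−A) = 0.4800:
  x_1 = (0.60·45 + 0.40·125) / 0.4800 = 77.00 / 0.4800 ≈ 160.42
  x_2 = (0.15·45 + 0.90·125) / 0.4800 = 119.25 / 0.4800 ≈ 248.44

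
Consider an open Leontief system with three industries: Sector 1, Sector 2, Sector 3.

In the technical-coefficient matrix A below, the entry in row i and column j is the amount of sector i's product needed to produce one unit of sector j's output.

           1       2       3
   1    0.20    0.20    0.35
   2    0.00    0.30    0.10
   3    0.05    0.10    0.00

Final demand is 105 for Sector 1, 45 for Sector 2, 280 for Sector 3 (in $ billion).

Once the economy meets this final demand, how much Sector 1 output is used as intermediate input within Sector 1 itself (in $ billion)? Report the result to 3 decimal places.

I − A =
  [   0.80    -0.20    -0.35]
  [   0.00     0.70    -0.10]
  [  -0.05    -0.10     1.00]
Cofactors of I−A, C_ij = (−1)^(i+j)·(minor ij) (rows/columns in the sector order above):
  C_11 = (0.70)(1.00) − (-0.10)(-0.10) = 0.6900
  C_12 = −[(0.00)(1.00) − (-0.10)(-0.05)] = 0.0050
  C_13 = (0.00)(-0.10) − (0.70)(-0.05) = 0.0350
  C_21 = −[(-0.20)(1.00) − (-0.35)(-0.10)] = 0.2350
  C_22 = (0.80)(1.00) − (-0.35)(-0.05) = 0.7825
  C_23 = −[(0.80)(-0.10) − (-0.20)(-0.05)] = 0.0900
  C_31 = (-0.20)(-0.10) − (-0.35)(0.70) = 0.2650
  C_32 = −[(0.80)(-0.10) − (-0.35)(0.00)] = 0.0800
  C_33 = (0.80)(0.70) − (-0.20)(0.00) = 0.5600
det(I−A) = Σ_j (I−A)_1j·C_1j = (0.80)(0.6900) + (-0.20)(0.0050) + (-0.35)(0.0350) = 0.53875
adj(I−A) = Cᵀ =
  [ 0.6900   0.2350   0.2650]
  [ 0.0050   0.7825   0.0800]
  [ 0.0350   0.0900   0.5600]
(I − A)⁻¹ = adj(I−A) / det(I−A) ≈
  [   1.2807     0.4362     0.4919]
  [   0.0093     1.4524     0.1485]
  [   0.0650     0.1671     1.0394]
First solve x = (I − A)⁻¹ d = adj(I−A)·d / det(I−A); in particular x_1 = (0.6900·105 + 0.2350·45 + 0.2650·280) / 0.53875 = 157.225 / 0.53875 ≈ 291.83295.
Intermediate flow from 1 to 1: z_11 = a_11 · x_1 = 0.20 × 157.225 / 0.53875 = 31.445 / 0.53875 ≈ 58.367.

z_11 = 58.367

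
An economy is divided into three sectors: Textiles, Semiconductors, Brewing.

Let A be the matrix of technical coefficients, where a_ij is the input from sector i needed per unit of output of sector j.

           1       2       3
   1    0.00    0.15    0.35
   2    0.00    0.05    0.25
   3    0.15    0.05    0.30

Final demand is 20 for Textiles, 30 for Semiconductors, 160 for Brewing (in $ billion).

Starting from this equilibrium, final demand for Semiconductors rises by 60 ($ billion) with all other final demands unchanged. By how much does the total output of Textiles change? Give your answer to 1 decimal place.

Δx_1 = 12.3

I − A =
  [   1.00    -0.15    -0.35]
  [   0.00     0.95    -0.25]
  [  -0.15    -0.05     0.70]
Cofactors of I−A, C_ij = (−1)^(i+j)·(minor ij) (rows/columns in the sector order above):
  C_11 = (0.95)(0.70) − (-0.25)(-0.05) = 0.6525
  C_12 = −[(0.00)(0.70) − (-0.25)(-0.15)] = 0.0375
  C_13 = (0.00)(-0.05) − (0.95)(-0.15) = 0.1425
  C_21 = −[(-0.15)(0.70) − (-0.35)(-0.05)] = 0.1225
  C_22 = (1.00)(0.70) − (-0.35)(-0.15) = 0.6475
  C_23 = −[(1.00)(-0.05) − (-0.15)(-0.15)] = 0.0725
  C_31 = (-0.15)(-0.25) − (-0.35)(0.95) = 0.3700
  C_32 = −[(1.00)(-0.25) − (-0.35)(0.00)] = 0.2500
  C_33 = (1.00)(0.95) − (-0.15)(0.00) = 0.9500
det(I−A) = Σ_j (I−A)_1j·C_1j = (1.00)(0.6525) + (-0.15)(0.0375) + (-0.35)(0.1425) = 0.5970
adj(I−A) = Cᵀ =
  [ 0.6525   0.1225   0.3700]
  [ 0.0375   0.6475   0.2500]
  [ 0.1425   0.0725   0.9500]
(I − A)⁻¹ = adj(I−A) / det(I−A) ≈
  [   1.0930     0.2052     0.6198]
  [   0.0628     1.0846     0.4188]
  [   0.2387     0.1214     1.5913]
Δx = (I − A)⁻¹ Δd with Δd having +60 in the Semiconductors component and 0 elsewhere.
So Δx_1 = L_12 · (+60), where L_12 = adj(I−A)_12 / det(I−A) = 0.1225 / 0.5970.
Δx_1 = 0.1225 × (+60) / 0.5970 = 7.35 / 0.5970 ≈ 12.3.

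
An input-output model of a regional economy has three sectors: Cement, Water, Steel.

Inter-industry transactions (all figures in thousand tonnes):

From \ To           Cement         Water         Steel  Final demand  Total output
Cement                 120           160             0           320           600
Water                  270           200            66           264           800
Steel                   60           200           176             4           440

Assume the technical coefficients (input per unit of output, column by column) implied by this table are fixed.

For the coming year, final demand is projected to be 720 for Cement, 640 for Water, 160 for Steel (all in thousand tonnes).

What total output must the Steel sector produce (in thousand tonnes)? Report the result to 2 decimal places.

Technical coefficients a_ij = z_ij / X_j:
  a_CC = 120/600 = 0.20, a_WC = 270/600 = 0.45, a_SC = 60/600 = 0.10
  a_CW = 160/800 = 0.20, a_WW = 200/800 = 0.25, a_SW = 200/800 = 0.25
  a_CS = 0/440 = 0.00, a_WS = 66/440 = 0.15, a_SS = 176/440 = 0.40
I − A =
  [   0.80    -0.20     0.00]
  [  -0.45     0.75    -0.15]
  [  -0.10    -0.25     0.60]
Cofactors of I−A, C_ij = (−1)^(i+j)·(minor ij) (rows/columns in the sector order above):
  C_11 = (0.75)(0.60) − (-0.15)(-0.25) = 0.4125
  C_12 = −[(-0.45)(0.60) − (-0.15)(-0.10)] = 0.2850
  C_13 = (-0.45)(-0.25) − (0.75)(-0.10) = 0.1875
  C_21 = −[(-0.20)(0.60) − (0.00)(-0.25)] = 0.1200
  C_22 = (0.80)(0.60) − (0.00)(-0.10) = 0.4800
  C_23 = −[(0.80)(-0.25) − (-0.20)(-0.10)] = 0.2200
  C_31 = (-0.20)(-0.15) − (0.00)(0.75) = 0.0300
  C_32 = −[(0.80)(-0.15) − (0.00)(-0.45)] = 0.1200
  C_33 = (0.80)(0.75) − (-0.20)(-0.45) = 0.5100
det(I−A) = Σ_j (I−A)_1j·C_1j = (0.80)(0.4125) + (-0.20)(0.2850) + (0.00)(0.1875) = 0.2730
adj(I−A) = Cᵀ =
  [ 0.4125   0.1200   0.0300]
  [ 0.2850   0.4800   0.1200]
  [ 0.1875   0.2200   0.5100]
(I − A)⁻¹ = adj(I−A) / det(I−A) ≈
  [   1.5110     0.4396     0.1099]
  [   1.0440     1.7582     0.4396]
  [   0.6868     0.8059     1.8681]
x = (I − A)⁻¹ d = adj(I−A)·d / det(I−A), with det(I−A) = 0.2730:
  x_C = (0.4125·720 + 0.1200·640 + 0.0300·160) / 0.2730 = 378.60 / 0.2730 ≈ 1386.81
  x_W = (0.2850·720 + 0.4800·640 + 0.1200·160) / 0.2730 = 531.60 / 0.2730 ≈ 1947.25
  x_S = (0.1875·720 + 0.2200·640 + 0.5100·160) / 0.2730 = 357.40 / 0.2730 ≈ 1309.16

x_S = 1309.16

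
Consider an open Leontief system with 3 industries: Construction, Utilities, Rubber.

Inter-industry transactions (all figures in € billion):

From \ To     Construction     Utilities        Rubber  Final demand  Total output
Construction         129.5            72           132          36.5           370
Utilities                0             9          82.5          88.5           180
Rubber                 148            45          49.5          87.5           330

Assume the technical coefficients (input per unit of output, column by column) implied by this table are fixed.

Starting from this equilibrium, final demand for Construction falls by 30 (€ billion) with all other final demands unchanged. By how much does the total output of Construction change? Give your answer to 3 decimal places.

Technical coefficients a_ij = z_ij / X_j:
  a_11 = 129.5/370 = 0.35, a_21 = 0/370 = 0.00, a_31 = 148/370 = 0.40
  a_12 = 72/180 = 0.40, a_22 = 9/180 = 0.05, a_32 = 45/180 = 0.25
  a_13 = 132/330 = 0.40, a_23 = 82.5/330 = 0.25, a_33 = 49.5/330 = 0.15
I − A =
  [   0.65    -0.40    -0.40]
  [   0.00     0.95    -0.25]
  [  -0.40    -0.25     0.85]
Cofactors of I−A, C_ij = (−1)^(i+j)·(minor ij) (rows/columns in the sector order above):
  C_11 = (0.95)(0.85) − (-0.25)(-0.25) = 0.7450
  C_12 = −[(0.00)(0.85) − (-0.25)(-0.40)] = 0.1000
  C_13 = (0.00)(-0.25) − (0.95)(-0.40) = 0.3800
  C_21 = −[(-0.40)(0.85) − (-0.40)(-0.25)] = 0.4400
  C_22 = (0.65)(0.85) − (-0.40)(-0.40) = 0.3925
  C_23 = −[(0.65)(-0.25) − (-0.40)(-0.40)] = 0.3225
  C_31 = (-0.40)(-0.25) − (-0.40)(0.95) = 0.4800
  C_32 = −[(0.65)(-0.25) − (-0.40)(0.00)] = 0.1625
  C_33 = (0.65)(0.95) − (-0.40)(0.00) = 0.6175
det(I−A) = Σ_j (I−A)_1j·C_1j = (0.65)(0.7450) + (-0.40)(0.1000) + (-0.40)(0.3800) = 0.29225
adj(I−A) = Cᵀ =
  [ 0.7450   0.4400   0.4800]
  [ 0.1000   0.3925   0.1625]
  [ 0.3800   0.3225   0.6175]
(I − A)⁻¹ = adj(I−A) / det(I−A) ≈
  [   2.5492     1.5056     1.6424]
  [   0.3422     1.3430     0.5560]
  [   1.3003     1.1035     2.1129]
Δx = (I − A)⁻¹ Δd with Δd having -30 in the Construction component and 0 elsewhere.
So Δx_1 = L_11 · (-30), where L_11 = adj(I−A)_11 / det(I−A) = 0.7450 / 0.29225.
Δx_1 = 0.7450 × (-30) / 0.29225 = -22.35 / 0.29225 ≈ -76.476.

Δx_1 = -76.476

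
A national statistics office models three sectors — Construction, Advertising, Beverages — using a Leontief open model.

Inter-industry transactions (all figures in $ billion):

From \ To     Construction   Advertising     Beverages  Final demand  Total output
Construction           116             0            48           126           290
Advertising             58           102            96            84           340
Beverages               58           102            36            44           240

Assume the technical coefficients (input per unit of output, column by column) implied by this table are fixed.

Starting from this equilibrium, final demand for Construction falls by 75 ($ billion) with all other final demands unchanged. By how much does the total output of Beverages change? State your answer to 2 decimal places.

Δx_3 = -61.22

Technical coefficients a_ij = z_ij / X_j:
  a_11 = 116/290 = 0.40, a_21 = 58/290 = 0.20, a_31 = 58/290 = 0.20
  a_12 = 0/340 = 0.00, a_22 = 102/340 = 0.30, a_32 = 102/340 = 0.30
  a_13 = 48/240 = 0.20, a_23 = 96/240 = 0.40, a_33 = 36/240 = 0.15
I − A =
  [   0.60     0.00    -0.20]
  [  -0.20     0.70    -0.40]
  [  -0.20    -0.30     0.85]
Cofactors of I−A, C_ij = (−1)^(i+j)·(minor ij) (rows/columns in the sector order above):
  C_11 = (0.70)(0.85) − (-0.40)(-0.30) = 0.4750
  C_12 = −[(-0.20)(0.85) − (-0.40)(-0.20)] = 0.2500
  C_13 = (-0.20)(-0.30) − (0.70)(-0.20) = 0.2000
  C_21 = −[(0.00)(0.85) − (-0.20)(-0.30)] = 0.0600
  C_22 = (0.60)(0.85) − (-0.20)(-0.20) = 0.4700
  C_23 = −[(0.60)(-0.30) − (0.00)(-0.20)] = 0.1800
  C_31 = (0.00)(-0.40) − (-0.20)(0.70) = 0.1400
  C_32 = −[(0.60)(-0.40) − (-0.20)(-0.20)] = 0.2800
  C_33 = (0.60)(0.70) − (0.00)(-0.20) = 0.4200
det(I−A) = Σ_j (I−A)_1j·C_1j = (0.60)(0.4750) + (0.00)(0.2500) + (-0.20)(0.2000) = 0.2450
adj(I−A) = Cᵀ =
  [ 0.4750   0.0600   0.1400]
  [ 0.2500   0.4700   0.2800]
  [ 0.2000   0.1800   0.4200]
(I − A)⁻¹ = adj(I−A) / det(I−A) ≈
  [   1.9388     0.2449     0.5714]
  [   1.0204     1.9184     1.1429]
  [   0.8163     0.7347     1.7143]
Δx = (I − A)⁻¹ Δd with Δd having -75 in the Construction component and 0 elsewhere.
So Δx_3 = L_31 · (-75), where L_31 = adj(I−A)_31 / det(I−A) = 0.2000 / 0.2450.
Δx_3 = 0.2000 × (-75) / 0.2450 = -15.00 / 0.2450 ≈ -61.22.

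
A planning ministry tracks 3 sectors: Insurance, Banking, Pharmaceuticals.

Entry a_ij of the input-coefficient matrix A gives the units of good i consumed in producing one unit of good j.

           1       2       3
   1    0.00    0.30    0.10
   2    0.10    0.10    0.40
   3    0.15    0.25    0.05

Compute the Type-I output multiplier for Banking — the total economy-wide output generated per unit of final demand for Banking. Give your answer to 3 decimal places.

I − A =
  [   1.00    -0.30    -0.10]
  [  -0.10     0.90    -0.40]
  [  -0.15    -0.25     0.95]
Cofactors of I−A, C_ij = (−1)^(i+j)·(minor ij) (rows/columns in the sector order above):
  C_11 = (0.90)(0.95) − (-0.40)(-0.25) = 0.7550
  C_12 = −[(-0.10)(0.95) − (-0.40)(-0.15)] = 0.1550
  C_13 = (-0.10)(-0.25) − (0.90)(-0.15) = 0.1600
  C_21 = −[(-0.30)(0.95) − (-0.10)(-0.25)] = 0.3100
  C_22 = (1.00)(0.95) − (-0.10)(-0.15) = 0.9350
  C_23 = −[(1.00)(-0.25) − (-0.30)(-0.15)] = 0.2950
  C_31 = (-0.30)(-0.40) − (-0.10)(0.90) = 0.2100
  C_32 = −[(1.00)(-0.40) − (-0.10)(-0.10)] = 0.4100
  C_33 = (1.00)(0.90) − (-0.30)(-0.10) = 0.8700
det(I−A) = Σ_j (I−A)_1j·C_1j = (1.00)(0.7550) + (-0.30)(0.1550) + (-0.10)(0.1600) = 0.6925
adj(I−A) = Cᵀ =
  [ 0.7550   0.3100   0.2100]
  [ 0.1550   0.9350   0.4100]
  [ 0.1600   0.2950   0.8700]
(I − A)⁻¹ = adj(I−A) / det(I−A) ≈
  [   1.0903     0.4477     0.3032]
  [   0.2238     1.3502     0.5921]
  [   0.2310     0.4260     1.2563]
The output multiplier for sector j is the column-j sum of the Leontief inverse (I − A)⁻¹ = adj(I−A) / det(I−A).
Column 2 of adj(I−A): (0.3100, 0.9350, 0.2950); det(I−A) = 0.6925.
m_2 = (0.3100 + 0.9350 + 0.2950) / 0.6925 = 1.54 / 0.6925 ≈ 2.224.

m_2 = 2.224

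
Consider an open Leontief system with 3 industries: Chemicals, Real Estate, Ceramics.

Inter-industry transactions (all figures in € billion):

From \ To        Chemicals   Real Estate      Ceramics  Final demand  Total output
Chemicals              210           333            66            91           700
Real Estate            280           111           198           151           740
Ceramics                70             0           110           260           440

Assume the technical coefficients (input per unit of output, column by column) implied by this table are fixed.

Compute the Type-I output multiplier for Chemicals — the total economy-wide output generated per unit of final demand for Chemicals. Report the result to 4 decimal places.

m_1 = 3.8365

Technical coefficients a_ij = z_ij / X_j:
  a_11 = 210/700 = 0.30, a_21 = 280/700 = 0.40, a_31 = 70/700 = 0.10
  a_12 = 333/740 = 0.45, a_22 = 111/740 = 0.15, a_32 = 0/740 = 0.00
  a_13 = 66/440 = 0.15, a_23 = 198/440 = 0.45, a_33 = 110/440 = 0.25
I − A =
  [   0.70    -0.45    -0.15]
  [  -0.40     0.85    -0.45]
  [  -0.10     0.00     0.75]
Cofactors of I−A, C_ij = (−1)^(i+j)·(minor ij) (rows/columns in the sector order above):
  C_11 = (0.85)(0.75) − (-0.45)(0.00) = 0.6375
  C_12 = −[(-0.40)(0.75) − (-0.45)(-0.10)] = 0.3450
  C_13 = (-0.40)(0.00) − (0.85)(-0.10) = 0.0850
  C_21 = −[(-0.45)(0.75) − (-0.15)(0.00)] = 0.3375
  C_22 = (0.70)(0.75) − (-0.15)(-0.10) = 0.5100
  C_23 = −[(0.70)(0.00) − (-0.45)(-0.10)] = 0.0450
  C_31 = (-0.45)(-0.45) − (-0.15)(0.85) = 0.3300
  C_32 = −[(0.70)(-0.45) − (-0.15)(-0.40)] = 0.3750
  C_33 = (0.70)(0.85) − (-0.45)(-0.40) = 0.4150
det(I−A) = Σ_j (I−A)_1j·C_1j = (0.70)(0.6375) + (-0.45)(0.3450) + (-0.15)(0.0850) = 0.27825
adj(I−A) = Cᵀ =
  [ 0.6375   0.3375   0.3300]
  [ 0.3450   0.5100   0.3750]
  [ 0.0850   0.0450   0.4150]
(I − A)⁻¹ = adj(I−A) / det(I−A) ≈
  [   2.29111     1.21294     1.18598]
  [   1.23989     1.83288     1.34771]
  [   0.30548     0.16173     1.49146]
The output multiplier for sector j is the column-j sum of the Leontief inverse (I − A)⁻¹ = adj(I−A) / det(I−A).
Column 1 of adj(I−A): (0.6375, 0.3450, 0.0850); det(I−A) = 0.27825.
m_1 = (0.6375 + 0.3450 + 0.0850) / 0.27825 = 1.0675 / 0.27825 ≈ 3.8365.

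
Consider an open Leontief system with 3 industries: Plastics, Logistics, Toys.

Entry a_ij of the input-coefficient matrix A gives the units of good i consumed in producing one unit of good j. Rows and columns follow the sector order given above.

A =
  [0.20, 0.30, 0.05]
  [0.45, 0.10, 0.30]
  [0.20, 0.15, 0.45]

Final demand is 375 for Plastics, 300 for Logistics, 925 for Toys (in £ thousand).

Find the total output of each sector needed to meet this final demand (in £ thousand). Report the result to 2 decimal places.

x_1 = 1352.42, x_2 = 1907.49, x_3 = 2693.83

I − A =
  [   0.80    -0.30    -0.05]
  [  -0.45     0.90    -0.30]
  [  -0.20    -0.15     0.55]
Cofactors of I−A, C_ij = (−1)^(i+j)·(minor ij) (rows/columns in the sector order above):
  C_11 = (0.90)(0.55) − (-0.30)(-0.15) = 0.4500
  C_12 = −[(-0.45)(0.55) − (-0.30)(-0.20)] = 0.3075
  C_13 = (-0.45)(-0.15) − (0.90)(-0.20) = 0.2475
  C_21 = −[(-0.30)(0.55) − (-0.05)(-0.15)] = 0.1725
  C_22 = (0.80)(0.55) − (-0.05)(-0.20) = 0.4300
  C_23 = −[(0.80)(-0.15) − (-0.30)(-0.20)] = 0.1800
  C_31 = (-0.30)(-0.30) − (-0.05)(0.90) = 0.1350
  C_32 = −[(0.80)(-0.30) − (-0.05)(-0.45)] = 0.2625
  C_33 = (0.80)(0.90) − (-0.30)(-0.45) = 0.5850
det(I−A) = Σ_j (I−A)_1j·C_1j = (0.80)(0.4500) + (-0.30)(0.3075) + (-0.05)(0.2475) = 0.255375
adj(I−A) = Cᵀ =
  [ 0.4500   0.1725   0.1350]
  [ 0.3075   0.4300   0.2625]
  [ 0.2475   0.1800   0.5850]
(I − A)⁻¹ = adj(I−A) / det(I−A) ≈
  [   1.7621     0.6755     0.5286]
  [   1.2041     1.6838     1.0279]
  [   0.9692     0.7048     2.2907]
x = (I − A)⁻¹ d = adj(I−A)·d / det(I−A), with det(I−A) = 0.255375:
  x_1 = (0.4500·375 + 0.1725·300 + 0.1350·925) / 0.255375 = 345.375 / 0.255375 ≈ 1352.42
  x_2 = (0.3075·375 + 0.4300·300 + 0.2625·925) / 0.255375 = 487.125 / 0.255375 ≈ 1907.49
  x_3 = (0.2475·375 + 0.1800·300 + 0.5850·925) / 0.255375 = 687.9375 / 0.255375 ≈ 2693.83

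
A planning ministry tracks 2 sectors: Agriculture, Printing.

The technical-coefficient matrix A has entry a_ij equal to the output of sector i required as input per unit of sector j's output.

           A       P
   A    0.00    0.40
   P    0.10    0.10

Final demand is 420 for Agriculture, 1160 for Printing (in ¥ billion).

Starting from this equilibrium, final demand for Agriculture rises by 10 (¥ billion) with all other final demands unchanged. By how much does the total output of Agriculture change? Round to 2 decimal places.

Δx_A = 10.47

I − A =
  [   1.00    -0.40]
  [  -0.10     0.90]
det(I−A) = (1.00)(0.90) − (-0.40)(-0.10) = 0.8600
adj(I−A) = [[0.90, 0.40], [0.10, 1.00]]
(I − A)⁻¹ = adj(I−A) / det(I−A) ≈
  [   1.0465     0.4651]
  [   0.1163     1.1628]
Δx = (I − A)⁻¹ Δd with Δd having +10 in the Agriculture component and 0 elsewhere.
So Δx_A = L_AA · (+10), where L_AA = adj(I−A)_AA / det(I−A) = 0.90 / 0.8600.
Δx_A = 0.90 × (+10) / 0.8600 = 9.00 / 0.8600 ≈ 10.47.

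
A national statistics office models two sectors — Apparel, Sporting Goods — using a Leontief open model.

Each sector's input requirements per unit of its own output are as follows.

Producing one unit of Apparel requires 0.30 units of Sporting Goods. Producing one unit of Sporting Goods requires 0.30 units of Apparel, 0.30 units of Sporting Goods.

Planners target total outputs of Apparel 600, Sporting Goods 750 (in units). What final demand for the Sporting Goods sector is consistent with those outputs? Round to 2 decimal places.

I − A =
  [   1.00    -0.30]
  [  -0.30     0.70]
d = (I − A) x:
  d_A = (+1.00)·600 + (-0.30)·750 = 375.00
  d_S = (-0.30)·600 + (+0.70)·750 = 345.00

d_S = 345.00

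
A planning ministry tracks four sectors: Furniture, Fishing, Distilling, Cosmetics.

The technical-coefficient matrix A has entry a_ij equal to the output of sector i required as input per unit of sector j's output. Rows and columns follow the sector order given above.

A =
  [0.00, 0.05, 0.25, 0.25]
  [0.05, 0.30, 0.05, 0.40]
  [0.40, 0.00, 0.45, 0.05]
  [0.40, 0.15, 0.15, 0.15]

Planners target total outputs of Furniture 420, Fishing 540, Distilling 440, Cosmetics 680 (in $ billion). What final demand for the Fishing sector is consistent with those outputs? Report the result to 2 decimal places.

d_2 = 63.00

I − A =
  [   1.00    -0.05    -0.25    -0.25]
  [  -0.05     0.70    -0.05    -0.40]
  [  -0.40     0.00     0.55    -0.05]
  [  -0.40    -0.15    -0.15     0.85]
d = (I − A) x:
  d_1 = (+1.00)·420 + (-0.05)·540 + (-0.25)·440 + (-0.25)·680 = 113.00
  d_2 = (-0.05)·420 + (+0.70)·540 + (-0.05)·440 + (-0.40)·680 = 63.00
  d_3 = (-0.40)·420 + (+0.00)·540 + (+0.55)·440 + (-0.05)·680 = 40.00
  d_4 = (-0.40)·420 + (-0.15)·540 + (-0.15)·440 + (+0.85)·680 = 263.00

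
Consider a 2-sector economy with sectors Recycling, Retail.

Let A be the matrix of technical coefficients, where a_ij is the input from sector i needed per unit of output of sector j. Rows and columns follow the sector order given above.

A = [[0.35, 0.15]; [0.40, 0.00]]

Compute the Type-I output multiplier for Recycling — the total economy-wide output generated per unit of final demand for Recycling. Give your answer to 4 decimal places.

m_1 = 2.3729

I − A =
  [   0.65    -0.15]
  [  -0.40     1.00]
det(I−A) = (0.65)(1.00) − (-0.15)(-0.40) = 0.5900
adj(I−A) = [[1.00, 0.15], [0.40, 0.65]]
(I − A)⁻¹ = adj(I−A) / det(I−A) ≈
  [   1.69492     0.25424]
  [   0.67797     1.10169]
The output multiplier for sector j is the column-j sum of the Leontief inverse (I − A)⁻¹ = adj(I−A) / det(I−A).
Column 1 of adj(I−A): (1.00, 0.40); det(I−A) = 0.5900.
m_1 = (1.00 + 0.40) / 0.5900 = 1.40 / 0.5900 ≈ 2.3729.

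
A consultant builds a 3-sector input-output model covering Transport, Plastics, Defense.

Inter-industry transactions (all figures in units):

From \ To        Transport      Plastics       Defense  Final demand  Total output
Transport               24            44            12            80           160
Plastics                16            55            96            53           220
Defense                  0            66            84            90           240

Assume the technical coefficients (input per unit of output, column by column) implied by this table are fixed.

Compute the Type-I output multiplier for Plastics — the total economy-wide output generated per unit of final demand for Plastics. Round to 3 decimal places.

Technical coefficients a_ij = z_ij / X_j:
  a_TT = 24/160 = 0.15, a_PT = 16/160 = 0.10, a_DT = 0/160 = 0.00
  a_TP = 44/220 = 0.20, a_PP = 55/220 = 0.25, a_DP = 66/220 = 0.30
  a_TD = 12/240 = 0.05, a_PD = 96/240 = 0.40, a_DD = 84/240 = 0.35
I − A =
  [   0.85    -0.20    -0.05]
  [  -0.10     0.75    -0.40]
  [   0.00    -0.30     0.65]
Cofactors of I−A, C_ij = (−1)^(i+j)·(minor ij) (rows/columns in the sector order above):
  C_11 = (0.75)(0.65) − (-0.40)(-0.30) = 0.3675
  C_12 = −[(-0.10)(0.65) − (-0.40)(0.00)] = 0.0650
  C_13 = (-0.10)(-0.30) − (0.75)(0.00) = 0.0300
  C_21 = −[(-0.20)(0.65) − (-0.05)(-0.30)] = 0.1450
  C_22 = (0.85)(0.65) − (-0.05)(0.00) = 0.5525
  C_23 = −[(0.85)(-0.30) − (-0.20)(0.00)] = 0.2550
  C_31 = (-0.20)(-0.40) − (-0.05)(0.75) = 0.1175
  C_32 = −[(0.85)(-0.40) − (-0.05)(-0.10)] = 0.3450
  C_33 = (0.85)(0.75) − (-0.20)(-0.10) = 0.6175
det(I−A) = Σ_j (I−A)_1j·C_1j = (0.85)(0.3675) + (-0.20)(0.0650) + (-0.05)(0.0300) = 0.297875
adj(I−A) = Cᵀ =
  [ 0.3675   0.1450   0.1175]
  [ 0.0650   0.5525   0.3450]
  [ 0.0300   0.2550   0.6175]
(I − A)⁻¹ = adj(I−A) / det(I−A) ≈
  [   1.2337     0.4868     0.3945]
  [   0.2182     1.8548     1.1582]
  [   0.1007     0.8561     2.0730]
The output multiplier for sector j is the column-j sum of the Leontief inverse (I − A)⁻¹ = adj(I−A) / det(I−A).
Column P of adj(I−A): (0.1450, 0.5525, 0.2550); det(I−A) = 0.297875.
m_P = (0.1450 + 0.5525 + 0.2550) / 0.297875 = 0.9525 / 0.297875 ≈ 3.198.

m_P = 3.198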